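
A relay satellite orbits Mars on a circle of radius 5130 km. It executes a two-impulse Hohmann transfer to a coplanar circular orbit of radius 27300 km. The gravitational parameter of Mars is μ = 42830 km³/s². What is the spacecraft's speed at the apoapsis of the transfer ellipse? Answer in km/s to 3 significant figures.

v = 0.705 km/s

Semi-major axis of the transfer orbit: a_t = (5130 + 27300)/2 = 16215 km.
At apoapsis, r = 27300 km.
From the vis-viva equation, v = √[μ(2/r − 1/a_t)] = 0.7045 km/s.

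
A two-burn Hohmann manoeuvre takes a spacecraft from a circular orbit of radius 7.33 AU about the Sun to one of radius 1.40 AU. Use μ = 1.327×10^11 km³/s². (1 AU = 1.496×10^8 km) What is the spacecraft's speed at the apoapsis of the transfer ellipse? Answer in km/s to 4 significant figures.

v = 6.230 km/s

In km: r₁ = 7.33 × 1.496×10^8 = 1.096568×10^9 km; r₂ = 1.40 × 1.496×10^8 = 2.0944×10^8 km.
The Hohmann ellipse has a_t = (r₁ + r₂)/2 = 6.53004×10^8 km.
The apoapsis of the transfer ellipse is at r = 1.096568×10^9 km.
Vis-viva: v = √[μ(2/r − 1/a_t)] = √[1.327×10^11 × (2/1.096568×10^9 − 1/6.53004×10^8)] = 6.230 km/s.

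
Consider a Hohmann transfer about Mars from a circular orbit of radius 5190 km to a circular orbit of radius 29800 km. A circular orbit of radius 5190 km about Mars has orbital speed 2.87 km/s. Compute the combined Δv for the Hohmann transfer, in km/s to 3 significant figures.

From the circular-orbit relation v² = μ/r at r = 5190 km: μ = v²r = (2.87)² × 5190 = 42749.5 km³/s².
Transfer-ellipse semi-major axis a_t = (r₁ + r₂)/2 = (5190 + 29800)/2 = 17495 km.
Circular speed at r₁: v₁ = √(μ/r₁) = √(42749.5/5190) = 2.8700 km/s.
On the transfer ellipse at r₁, vis-viva gives v_p = √[μ(2/r₁ − 1/a_t)] = 3.7457 km/s.
First burn Δv₁ = |v_p − v₁| = 0.8757 km/s.
At r₂, v₂ = √(μ/r₂) = 1.19773 km/s.
Transfer-orbit speed at r₂: v_a = √[μ(2/r₂ − 1/a_t)] = 0.652355 km/s.
Second burn Δv₂ = |v₂ − v_a| = 0.5454 km/s.
Δv = Δv₁ + Δv₂ = 0.8757 + 0.5454 = 1.421 km/s.

Δv = 1.42 km/s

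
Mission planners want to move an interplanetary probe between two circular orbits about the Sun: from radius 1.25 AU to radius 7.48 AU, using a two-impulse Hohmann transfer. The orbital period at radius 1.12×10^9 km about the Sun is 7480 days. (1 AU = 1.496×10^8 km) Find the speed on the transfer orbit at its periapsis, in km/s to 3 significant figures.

From Kepler's third law T² = 4π²r³/μ at r = 1.12×10^9 km, T = 7480 days = 7480 × 86400 s = 6.46272×10^8 s: μ = 4π²r³/T² = 1.32795×10^11 km³/s².
In km: r₁ = 1.25 × 1.496×10^8 = 1.870×10^8 km; r₂ = 7.48 × 1.496×10^8 = 1.119008×10^9 km.
Semi-major axis of the transfer orbit: a_t = (1.870×10^8 + 1.119008×10^9)/2 = 6.53004×10^8 km.
At periapsis, r = 1.870×10^8 km.
Applying v² = μ(2/r − 1/a_t): v = 34.88 km/s.

v = 34.9 km/s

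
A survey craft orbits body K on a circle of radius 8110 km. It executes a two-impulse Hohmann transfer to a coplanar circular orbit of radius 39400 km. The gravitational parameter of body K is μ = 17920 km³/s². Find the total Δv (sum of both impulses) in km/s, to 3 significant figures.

Δv = 0.708 km/s

Transfer-ellipse semi-major axis a_t = (r₁ + r₂)/2 = (8110 + 39400)/2 = 23755 km.
At r₁ the circular-orbit speed is v₁ = √(μ/r₁) = 1.4865 km/s.
On the transfer ellipse at r₁, vis-viva equation gives v_p = √[μ(2/r₁ − 1/a_t)] = 1.9144 km/s.
First burn Δv₁ = |v_p − v₁| = 0.4279 km/s.
Circular speed at r₂: v₂ = √(μ/r₂) = 0.67441 km/s.
Transfer-orbit speed at r₂: v_a = √[μ(2/r₂ − 1/a_t)] = 0.39405 km/s.
Second burn Δv₂ = |v₂ − v_a| = 0.2804 km/s.
Δv = Δv₁ + Δv₂ = 0.4279 + 0.2804 = 0.7083 km/s.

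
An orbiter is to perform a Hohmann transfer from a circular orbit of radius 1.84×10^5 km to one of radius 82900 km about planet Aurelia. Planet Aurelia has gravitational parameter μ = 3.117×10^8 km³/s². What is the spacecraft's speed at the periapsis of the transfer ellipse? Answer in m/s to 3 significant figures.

The Hohmann ellipse has a_t = (r₁ + r₂)/2 = 1.3345×10^5 km.
The periapsis of the transfer ellipse is at r = 82900 km.
Vis-viva: v = √[μ(2/r − 1/a_t)] = √[3.117×10^8 × (2/82900 − 1/1.3345×10^5)] = 72.00 km/s.

v = 72000 m/s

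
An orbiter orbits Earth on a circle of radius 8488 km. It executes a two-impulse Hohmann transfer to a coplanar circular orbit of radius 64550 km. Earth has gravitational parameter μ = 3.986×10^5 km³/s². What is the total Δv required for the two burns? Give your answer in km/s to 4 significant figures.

Transfer-ellipse semi-major axis a_t = (r₁ + r₂)/2 = (8488 + 64550)/2 = 36519 km.
At r₁ the circular-orbit speed is v₁ = √(μ/r₁) = 6.853 km/s.
Transfer-orbit speed at r₁ (vis-viva): v_p = √[μ(2/r₁ − 1/a_t)] = 9.111 km/s.
First burn Δv₁ = |v_p − v₁| = 2.258 km/s.
Circular speed at r₂: v₂ = √(μ/r₂) = 2.485 km/s.
Transfer-orbit speed at r₂: v_a = √[μ(2/r₂ − 1/a_t)] = 1.198 km/s.
Second burn Δv₂ = |v₂ − v_a| = 1.287 km/s.
Total Δv = Δv₁ + Δv₂ = 3.545 km/s.

Δv = 3.545 km/s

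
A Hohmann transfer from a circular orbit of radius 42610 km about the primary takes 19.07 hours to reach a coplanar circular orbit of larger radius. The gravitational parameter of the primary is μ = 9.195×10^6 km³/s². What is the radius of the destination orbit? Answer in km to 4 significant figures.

Transfer time t = 19.07 hours = 68652 s, and t = π√(a_t³/μ).
So a_t = (μ t²/π²)^(1/3) = (9.195×10^6 × (68652)² / π²)^(1/3) = 1.6375×10^5 km.
Since a_t = (r₁ + r₂)/2, r₂ = 2a_t − r₁ = 2×1.6375×10^5 − 42610 = 2.8489×10^5 km.

r₂ = 2.849×10^5 km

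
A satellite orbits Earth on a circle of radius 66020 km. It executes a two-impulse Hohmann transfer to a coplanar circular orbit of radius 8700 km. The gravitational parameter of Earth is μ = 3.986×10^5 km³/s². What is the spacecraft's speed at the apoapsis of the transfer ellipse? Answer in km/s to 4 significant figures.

v = 1.186 km/s

Semi-major axis of the transfer orbit: a_t = (66020 + 8700)/2 = 37360 km.
The apoapsis of the transfer ellipse is at r = 66020 km.
Vis-viva: v = √[μ(2/r − 1/a_t)] = √[3.986×10^5 × (2/66020 − 1/37360)] = 1.186 km/s.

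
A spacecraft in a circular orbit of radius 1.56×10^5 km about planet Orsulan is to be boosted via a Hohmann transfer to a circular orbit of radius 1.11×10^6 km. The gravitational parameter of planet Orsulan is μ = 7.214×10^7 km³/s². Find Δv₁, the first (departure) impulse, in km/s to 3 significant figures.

Δv₁ = 6.97 km/s

The Hohmann ellipse has a_t = (r₁ + r₂)/2 = 6.330×10^5 km.
On the circular orbit at r = 1.560×10^5 km, v_c = √(μ/r) = 21.504 km/s.
Vis-viva on the transfer ellipse at r = 1.560×10^5 km gives v_t = √[μ(2/r − 1/a_t)] = 28.476 km/s.
Δv₁ = |v_t − v_c| = |28.476 − 21.504| = 6.972 km/s.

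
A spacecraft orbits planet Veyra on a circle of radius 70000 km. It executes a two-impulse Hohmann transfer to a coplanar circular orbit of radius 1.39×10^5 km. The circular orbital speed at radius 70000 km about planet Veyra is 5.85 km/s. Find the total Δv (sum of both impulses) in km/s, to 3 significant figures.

Δv = 1.65 km/s

From the circular-orbit relation v² = μ/r at r = 70000 km: μ = v²r = (5.85)² × 70000 = 2.39557×10^6 km³/s².
The Hohmann ellipse has a_t = (r₁ + r₂)/2 = 1.045×10^5 km.
At r₁ the circular-orbit speed is v₁ = √(μ/r₁) = 5.8500 km/s.
On the transfer ellipse at r₁, vis-viva gives v_p = √[μ(2/r₁ − 1/a_t)] = 6.7469 km/s.
First burn Δv₁ = |v_p − v₁| = 0.8969 km/s.
Circular speed at r₂: v₂ = √(μ/r₂) = 4.1514 km/s.
Transfer-orbit speed at r₂: v_a = √[μ(2/r₂ − 1/a_t)] = 3.3977 km/s.
Second burn Δv₂ = |v₂ − v_a| = 0.7537 km/s.
Total Δv = Δv₁ + Δv₂ = 1.651 km/s.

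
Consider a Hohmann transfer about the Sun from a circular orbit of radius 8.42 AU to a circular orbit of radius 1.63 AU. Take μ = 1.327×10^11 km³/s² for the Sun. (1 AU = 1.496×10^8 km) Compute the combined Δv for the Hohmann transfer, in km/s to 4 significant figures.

Δv = 11.29 km/s

In km: r₁ = 8.42 × 1.496×10^8 = 1.259632×10^9 km; r₂ = 1.63 × 1.496×10^8 = 2.43848×10^8 km.
Semi-major axis of the transfer orbit: a_t = (1.259632×10^9 + 2.43848×10^8)/2 = 7.5174×10^8 km.
Circular speed at r₁: v₁ = √(μ/r₁) = √(1.327×10^11/1.259632×10^9) = 10.264 km/s.
Transfer-orbit speed at r₁ (vis-viva): v_a = √[μ(2/r₁ − 1/a_t)] = 5.8457 km/s.
First burn Δv₁ = |v_a − v₁| = 4.418 km/s.
Circular speed at r₂: v₂ = √(μ/r₂) = 23.328 km/s.
Transfer-orbit speed at r₂: v_p = √[μ(2/r₂ − 1/a_t)] = 30.197 km/s.
Second burn Δv₂ = |v₂ − v_p| = 6.869 km/s.
Δv = Δv₁ + Δv₂ = 4.418 + 6.869 = 11.29 km/s.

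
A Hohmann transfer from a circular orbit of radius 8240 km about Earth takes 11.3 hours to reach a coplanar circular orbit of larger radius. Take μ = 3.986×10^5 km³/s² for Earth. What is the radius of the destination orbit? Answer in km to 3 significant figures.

r₂ = 72900 km

Transfer time t = 11.3 hours = 40680 s, and t = π√(a_t³/μ).
So a_t = (μ t²/π²)^(1/3) = (3.986×10^5 × (40680)² / π²)^(1/3) = 40582 km.
Since a_t = (r₁ + r₂)/2, r₂ = 2a_t − r₁ = 2×40582 − 8240 = 72924 km.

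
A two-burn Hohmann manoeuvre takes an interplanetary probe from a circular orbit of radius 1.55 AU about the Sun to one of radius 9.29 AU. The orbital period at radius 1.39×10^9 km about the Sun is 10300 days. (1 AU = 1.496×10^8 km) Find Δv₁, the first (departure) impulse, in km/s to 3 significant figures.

Δv₁ = 7.43 km/s

From Kepler's third law T² = 4π²r³/μ at r = 1.39×10^9 km, T = 10300 days = 10300 × 86400 s = 8.8992×10^8 s: μ = 4π²r³/T² = 1.33876×10^11 km³/s².
In km: r₁ = 1.55 × 1.496×10^8 = 2.3188×10^8 km; r₂ = 9.29 × 1.496×10^8 = 1.389784×10^9 km.
Transfer-ellipse semi-major axis a_t = (r₁ + r₂)/2 = (2.3188×10^8 + 1.389784×10^9)/2 = 8.10832×10^8 km.
On the circular orbit at r = 2.3188×10^8 km, v_c = √(μ/r) = 24.03 km/s.
Transfer-orbit speed at the same r (vis-viva, a = a_t): v_t = √[μ(2/r − 1/a_t)] = 31.46 km/s.
Δv₁ = |v_t − v_c| = |31.46 − 24.03| = 7.430 km/s.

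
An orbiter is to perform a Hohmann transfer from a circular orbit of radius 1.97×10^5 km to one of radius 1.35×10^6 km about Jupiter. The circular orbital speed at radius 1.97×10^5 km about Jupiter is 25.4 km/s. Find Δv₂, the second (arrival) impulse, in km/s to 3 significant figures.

From the circular-orbit relation v² = μ/r at r = 1.97×10^5 km: μ = v²r = (25.4)² × 1.97×10^5 = 1.27097×10^8 km³/s².
Semi-major axis of the transfer orbit: a_t = (1.970×10^5 + 1.350×10^6)/2 = 7.735×10^5 km.
Circular speed at r = 1.350×10^6 km: v_c = √(μ/r) = 9.703 km/s.
Vis-viva on the transfer ellipse at r = 1.350×10^6 km gives v_t = √[μ(2/r − 1/a_t)] = 4.897 km/s.
Δv₂ = |v_t − v_c| = |4.897 − 9.703| = 4.806 km/s.

Δv₂ = 4.81 km/s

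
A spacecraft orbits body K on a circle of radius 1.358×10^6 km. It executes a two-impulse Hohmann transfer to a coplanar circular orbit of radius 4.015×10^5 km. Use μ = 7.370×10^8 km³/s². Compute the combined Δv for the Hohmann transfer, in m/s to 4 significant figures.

Δv = 17940 m/s

The Hohmann ellipse has a_t = (r₁ + r₂)/2 = 8.7975×10^5 km.
Circular speed at r₁: v₁ = √(μ/r₁) = √(7.370×10^8/1.358×10^6) = 23.2961 km/s.
Transfer-orbit speed at r₁ (v² = μ(2/r − 1/a)): v_a = √[μ(2/r₁ − 1/a_t)] = 15.7379 km/s.
First burn Δv₁ = |v_a − v₁| = 7.5582 km/s.
Circular speed at r₂: v₂ = √(μ/r₂) = 42.84409 km/s.
Transfer-orbit speed at r₂: v_p = √[μ(2/r₂ − 1/a_t)] = 53.23058 km/s.
Second burn Δv₂ = |v₂ − v_p| = 10.386 km/s.
Δv = Δv₁ + Δv₂ = 7.5582 + 10.386 = 17.94 km/s.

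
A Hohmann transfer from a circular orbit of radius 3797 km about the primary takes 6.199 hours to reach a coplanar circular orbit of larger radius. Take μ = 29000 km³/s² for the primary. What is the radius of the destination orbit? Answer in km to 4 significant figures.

Transfer time t = 6.199 hours = 22316.4 s, and t = π√(a_t³/μ).
So a_t = (μ t²/π²)^(1/3) = (29000 × (22316.4)² / π²)^(1/3) = 11353 km.
Since a_t = (r₁ + r₂)/2, r₂ = 2a_t − r₁ = 2×11353 − 3797 = 18909 km.

r₂ = 18910 km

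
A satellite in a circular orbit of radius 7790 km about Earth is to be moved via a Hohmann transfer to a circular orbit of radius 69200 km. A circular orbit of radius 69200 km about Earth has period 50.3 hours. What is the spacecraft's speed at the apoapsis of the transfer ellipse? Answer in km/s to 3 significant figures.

From Kepler's third law T² = 4π²r³/μ at r = 69200 km, T = 50.3 hours = 50.3 × 3600 s = 1.8108×10^5 s: μ = 4π²r³/T² = 3.98967×10^5 km³/s².
Semi-major axis of the transfer orbit: a_t = (7790 + 69200)/2 = 38495 km.
The apoapsis of the transfer ellipse is at r = 69200 km.
Applying v² = μ(2/r − 1/a_t): v = 1.080 km/s.

v = 1.08 km/s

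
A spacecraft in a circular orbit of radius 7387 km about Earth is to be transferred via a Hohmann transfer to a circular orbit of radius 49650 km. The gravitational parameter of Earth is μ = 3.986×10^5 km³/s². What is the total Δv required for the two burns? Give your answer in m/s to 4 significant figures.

Transfer-ellipse semi-major axis a_t = (r₁ + r₂)/2 = (7387 + 49650)/2 = 28518.5 km.
At r₁ the circular-orbit speed is v₁ = √(μ/r₁) = 7.3457 km/s.
On the transfer ellipse at r₁, vis-viva equation gives v_p = √[μ(2/r₁ − 1/a_t)] = 9.6924 km/s.
First burn Δv₁ = |v_p − v₁| = 2.347 km/s.
Circular speed at r₂: v₂ = √(μ/r₂) = 2.833 km/s.
Transfer-orbit speed at r₂: v_a = √[μ(2/r₂ − 1/a_t)] = 1.442 km/s.
Second burn Δv₂ = |v₂ − v_a| = 1.391 km/s.
Total Δv = Δv₁ + Δv₂ = 3.738 km/s.

Δv = 3738 m/s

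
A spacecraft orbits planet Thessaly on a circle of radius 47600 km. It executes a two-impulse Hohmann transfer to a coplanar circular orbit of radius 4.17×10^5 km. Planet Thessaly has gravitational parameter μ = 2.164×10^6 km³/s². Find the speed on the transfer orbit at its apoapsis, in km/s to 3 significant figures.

Transfer-ellipse semi-major axis a_t = (r₁ + r₂)/2 = (47600 + 4.170×10^5)/2 = 2.323×10^5 km.
The apoapsis of the transfer ellipse is at r = 4.170×10^5 km.
From the vis-viva equation, v = √[μ(2/r − 1/a_t)] = 1.031 km/s.

v = 1.03 km/s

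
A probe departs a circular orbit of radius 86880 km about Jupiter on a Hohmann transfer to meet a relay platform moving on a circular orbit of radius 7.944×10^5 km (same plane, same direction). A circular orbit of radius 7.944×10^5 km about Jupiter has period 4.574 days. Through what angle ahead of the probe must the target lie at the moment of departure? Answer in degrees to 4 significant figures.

From Kepler's third law T² = 4π²r³/μ at r = 7.944×10^5 km, T = 4.574 days = 4.574 × 86400 s = 3.951936×10^5 s: μ = 4π²r³/T² = 1.26724×10^8 km³/s².
The Hohmann ellipse has a_t = (r₁ + r₂)/2 = 4.4064×10^5 km.
The half-period of the transfer ellipse is t = π√(a_t³/μ) = 81629 s.
Target angular speed ω₂ = √(μ/r₂³) = 1.5899×10^-5 rad/s.
Angle swept by the target during transfer: ω₂·t = 1.2978 rad = 74.36°.
Arrival is 180° from departure on the ellipse, so φ = 180° − 74.36° = 105.6°.

φ = 105.6°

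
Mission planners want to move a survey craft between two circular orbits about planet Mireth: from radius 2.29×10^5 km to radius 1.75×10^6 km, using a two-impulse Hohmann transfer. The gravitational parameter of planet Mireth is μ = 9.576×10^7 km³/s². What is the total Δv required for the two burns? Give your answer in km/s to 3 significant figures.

The Hohmann ellipse has a_t = (r₁ + r₂)/2 = 9.895×10^5 km.
At r₁ the circular-orbit speed is v₁ = √(μ/r₁) = 20.4491 km/s.
On the transfer ellipse at r₁, v² = μ(2/r − 1/a) gives v_p = √[μ(2/r₁ − 1/a_t)] = 27.1948 km/s.
First burn Δv₁ = |v_p − v₁| = 6.7457 km/s.
At r₂, v₂ = √(μ/r₂) = 7.3973 km/s.
Transfer-orbit speed at r₂: v_a = √[μ(2/r₂ − 1/a_t)] = 3.5586 km/s.
Second burn Δv₂ = |v₂ − v_a| = 3.8387 km/s.
Total Δv = Δv₁ + Δv₂ = 10.58 km/s.

Δv = 10.6 km/s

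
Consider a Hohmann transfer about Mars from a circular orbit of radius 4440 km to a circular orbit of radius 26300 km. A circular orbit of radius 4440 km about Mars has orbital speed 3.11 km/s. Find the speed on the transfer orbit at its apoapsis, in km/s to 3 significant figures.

v = 0.687 km/s

From the circular-orbit relation v² = μ/r at r = 4440 km: μ = v²r = (3.11)² × 4440 = 42944.1 km³/s².
Transfer-ellipse semi-major axis a_t = (r₁ + r₂)/2 = (4440 + 26300)/2 = 15370 km.
The apoapsis of the transfer ellipse is at r = 26300 km.
Vis-viva: v = √[μ(2/r − 1/a_t)] = √[42944.1 × (2/26300 − 1/15370)] = 0.6868 km/s.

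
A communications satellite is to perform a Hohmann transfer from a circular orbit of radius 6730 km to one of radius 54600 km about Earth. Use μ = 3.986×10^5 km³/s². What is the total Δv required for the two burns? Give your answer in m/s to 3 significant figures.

The Hohmann ellipse has a_t = (r₁ + r₂)/2 = 30665 km.
Circular speed at r₁: v₁ = √(μ/r₁) = √(3.986×10^5/6730) = 7.6959 km/s.
On the transfer ellipse at r₁, vis-viva gives v_p = √[μ(2/r₁ − 1/a_t)] = 10.269 km/s.
First burn Δv₁ = |v_p − v₁| = 2.573 km/s.
Circular speed at r₂: v₂ = √(μ/r₂) = 2.702 km/s.
Transfer-orbit speed at r₂: v_a = √[μ(2/r₂ − 1/a_t)] = 1.266 km/s.
Second burn Δv₂ = |v₂ − v_a| = 1.436 km/s.
Δv = Δv₁ + Δv₂ = 2.573 + 1.436 = 4.009 km/s.

Δv = 4010 m/s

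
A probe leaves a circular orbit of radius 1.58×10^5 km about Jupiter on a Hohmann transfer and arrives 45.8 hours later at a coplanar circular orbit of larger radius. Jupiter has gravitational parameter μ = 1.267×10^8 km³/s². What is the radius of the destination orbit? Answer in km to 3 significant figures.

r₂ = 1.25×10^6 km

Transfer time t = 45.8 hours = 1.6488×10^5 s, and t = π√(a_t³/μ).
So a_t = (μ t²/π²)^(1/3) = (1.267×10^8 × (1.6488×10^5)² / π²)^(1/3) = 7.0405×10^5 km.
Since a_t = (r₁ + r₂)/2, r₂ = 2a_t − r₁ = 2×7.0405×10^5 − 1.580×10^5 = 1.2501×10^6 km.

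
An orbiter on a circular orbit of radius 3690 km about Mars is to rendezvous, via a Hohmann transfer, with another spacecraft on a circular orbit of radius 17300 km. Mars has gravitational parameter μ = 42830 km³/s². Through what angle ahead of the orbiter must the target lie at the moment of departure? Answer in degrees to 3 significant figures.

φ = 94.9°

Semi-major axis of the transfer orbit: a_t = (3690 + 17300)/2 = 10495 km.
The half-period of the transfer ellipse is t = π√(a_t³/μ) = 16321.1 s.
Target angular speed ω₂ = √(μ/r₂³) = 9.09505×10^-5 rad/s.
Angle swept by the target during transfer: ω₂·t = 1.484412 rad = 85.051°.
The orbiter traverses 180° on the transfer ellipse, so the target must lead by 180° − 85.051° = 94.9°.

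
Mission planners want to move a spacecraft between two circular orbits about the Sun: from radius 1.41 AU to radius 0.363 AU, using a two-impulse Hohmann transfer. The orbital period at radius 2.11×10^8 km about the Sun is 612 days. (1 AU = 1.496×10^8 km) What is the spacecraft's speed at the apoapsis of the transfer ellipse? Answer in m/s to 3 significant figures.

From Kepler's third law T² = 4π²r³/μ at r = 2.11×10^8 km, T = 612 days = 612 × 86400 s = 5.28768×10^7 s: μ = 4π²r³/T² = 1.32641×10^11 km³/s².
In km: r₁ = 1.41 × 1.496×10^8 = 2.10936×10^8 km; r₂ = 0.363 × 1.496×10^8 = 5.43048×10^7 km.
The Hohmann ellipse has a_t = (r₁ + r₂)/2 = 1.326204×10^8 km.
The apoapsis of the transfer ellipse is at r = 2.10936×10^8 km.
Applying v² = μ(2/r − 1/a_t): v = 16.05 km/s.

v = 16000 m/s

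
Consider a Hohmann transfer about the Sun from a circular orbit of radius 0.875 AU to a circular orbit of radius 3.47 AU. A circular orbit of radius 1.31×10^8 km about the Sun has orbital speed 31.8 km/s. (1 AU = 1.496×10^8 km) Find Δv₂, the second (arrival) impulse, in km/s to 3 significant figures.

From the circular-orbit relation v² = μ/r at r = 1.31×10^8 km: μ = v²r = (31.8)² × 1.31×10^8 = 1.32472×10^11 km³/s².
In km: r₁ = 0.875 × 1.496×10^8 = 1.309×10^8 km; r₂ = 3.47 × 1.496×10^8 = 5.19112×10^8 km.
Semi-major axis of the transfer orbit: a_t = (1.309×10^8 + 5.19112×10^8)/2 = 3.25006×10^8 km.
Circular speed at r = 5.19112×10^8 km: v_c = √(μ/r) = 15.975 km/s.
Transfer-orbit speed at the same r (vis-viva, a = a_t): v_t = √[μ(2/r − 1/a_t)] = 10.138 km/s.
Δv₂ = |v_t − v_c| = |10.138 − 15.975| = 5.837 km/s.

Δv₂ = 5.84 km/s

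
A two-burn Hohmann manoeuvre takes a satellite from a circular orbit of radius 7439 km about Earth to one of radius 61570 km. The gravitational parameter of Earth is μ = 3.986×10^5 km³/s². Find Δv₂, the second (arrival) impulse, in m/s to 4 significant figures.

Δv₂ = 1363 m/s

Semi-major axis of the transfer orbit: a_t = (7439 + 61570)/2 = 34504.5 km.
On the circular orbit at r = 61570 km, v_c = √(μ/r) = 2.544 km/s.
Vis-viva on the transfer ellipse at r = 61570 km gives v_t = √[μ(2/r − 1/a_t)] = 1.181 km/s.
Δv₂ = |v_t − v_c| = |1.181 − 2.544| = 1.363 km/s.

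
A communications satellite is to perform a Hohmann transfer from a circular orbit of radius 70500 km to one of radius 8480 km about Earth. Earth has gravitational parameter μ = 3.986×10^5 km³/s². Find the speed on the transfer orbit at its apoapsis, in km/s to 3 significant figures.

Transfer-ellipse semi-major axis a_t = (r₁ + r₂)/2 = (70500 + 8480)/2 = 39490 km.
The apoapsis of the transfer ellipse is at r = 70500 km.
From the vis-viva equation, v = √[μ(2/r − 1/a_t)] = 1.102 km/s.

v = 1.10 km/s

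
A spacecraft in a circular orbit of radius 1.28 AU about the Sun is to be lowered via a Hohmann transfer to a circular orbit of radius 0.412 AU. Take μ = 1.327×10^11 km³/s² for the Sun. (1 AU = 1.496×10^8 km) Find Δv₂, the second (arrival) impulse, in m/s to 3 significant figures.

Δv₂ = 10700 m/s

In km: r₁ = 1.28 × 1.496×10^8 = 1.91488×10^8 km; r₂ = 0.412 × 1.496×10^8 = 6.16352×10^7 km.
Transfer-ellipse semi-major axis a_t = (r₁ + r₂)/2 = (1.91488×10^8 + 6.16352×10^7)/2 = 1.265616×10^8 km.
Circular speed at r = 6.16352×10^7 km: v_c = √(μ/r) = 46.40 km/s.
Vis-viva on the transfer ellipse at r = 6.16352×10^7 km gives v_t = √[μ(2/r − 1/a_t)] = 57.07 km/s.
Δv₂ = |v_t − v_c| = |57.07 − 46.40| = 10.67 km/s.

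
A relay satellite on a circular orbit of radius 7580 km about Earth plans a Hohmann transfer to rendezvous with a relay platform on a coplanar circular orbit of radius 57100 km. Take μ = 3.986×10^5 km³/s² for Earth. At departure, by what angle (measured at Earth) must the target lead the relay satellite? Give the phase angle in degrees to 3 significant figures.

Semi-major axis of the transfer orbit: a_t = (7580 + 57100)/2 = 32340 km.
Transfer time t = π√(a_t³/μ) = 28940 s.
The target's mean motion on its circular orbit is ω₂ = √(μ/r₂³) = 4.627×10^-5 rad/s.
Angle swept by the target during transfer: ω₂·t = 1.339 rad = 76.72°.
The relay satellite traverses 180° on the transfer ellipse, so the target must lead by 180° − 76.72° = 103°.

φ = 103°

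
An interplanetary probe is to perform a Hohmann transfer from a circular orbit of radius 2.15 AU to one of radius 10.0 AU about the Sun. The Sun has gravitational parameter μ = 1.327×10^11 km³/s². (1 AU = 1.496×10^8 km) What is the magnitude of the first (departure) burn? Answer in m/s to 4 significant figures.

In km: r₁ = 2.15 × 1.496×10^8 = 3.2164×10^8 km; r₂ = 10.0 × 1.496×10^8 = 1.496×10^9 km.
The Hohmann ellipse has a_t = (r₁ + r₂)/2 = 9.0882×10^8 km.
Circular speed at r = 3.2164×10^8 km: v_c = √(μ/r) = 20.312 km/s.
Vis-viva on the transfer ellipse at r = 3.2164×10^8 km gives v_t = √[μ(2/r − 1/a_t)] = 26.060 km/s.
Δv₁ = |v_t − v_c| = |26.060 − 20.312| = 5.748 km/s.

Δv₁ = 5748 m/s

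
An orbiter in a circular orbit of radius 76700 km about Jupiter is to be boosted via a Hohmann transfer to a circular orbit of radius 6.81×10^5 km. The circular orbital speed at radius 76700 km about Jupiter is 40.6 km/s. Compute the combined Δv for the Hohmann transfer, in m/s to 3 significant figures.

Δv = 21300 m/s

From the circular-orbit relation v² = μ/r at r = 76700 km: μ = v²r = (40.6)² × 76700 = 1.26429×10^8 km³/s².
Transfer-ellipse semi-major axis a_t = (r₁ + r₂)/2 = (76700 + 6.810×10^5)/2 = 3.7885×10^5 km.
Circular speed at r₁: v₁ = √(μ/r₁) = √(1.26429×10^8/76700) = 40.600 km/s.
On the transfer ellipse at r₁, vis-viva equation gives v_p = √[μ(2/r₁ − 1/a_t)] = 54.433 km/s.
First burn Δv₁ = |v_p − v₁| = 13.833 km/s.
At r₂, v₂ = √(μ/r₂) = 13.62543 km/s.
Transfer-orbit speed at r₂: v_a = √[μ(2/r₂ − 1/a_t)] = 6.130758 km/s.
Second burn Δv₂ = |v₂ − v_a| = 7.4947 km/s.
Δv = Δv₁ + Δv₂ = 13.833 + 7.4947 = 21.33 km/s.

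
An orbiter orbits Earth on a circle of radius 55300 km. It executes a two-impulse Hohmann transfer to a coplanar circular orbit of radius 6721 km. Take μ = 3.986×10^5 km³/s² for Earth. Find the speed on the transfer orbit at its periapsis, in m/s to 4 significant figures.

The Hohmann ellipse has a_t = (r₁ + r₂)/2 = 31010.5 km.
At periapsis, r = 6721 km.
From the vis-viva equation, v = √[μ(2/r − 1/a_t)] = 10.28 km/s.

v = 10280 m/s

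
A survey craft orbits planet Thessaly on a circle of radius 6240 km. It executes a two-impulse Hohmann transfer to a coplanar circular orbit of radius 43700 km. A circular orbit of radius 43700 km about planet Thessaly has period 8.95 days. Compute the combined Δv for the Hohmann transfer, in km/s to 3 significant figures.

Δv = 0.481 km/s

From Kepler's third law T² = 4π²r³/μ at r = 43700 km, T = 8.95 days = 8.95 × 86400 s = 7.7328×10^5 s: μ = 4π²r³/T² = 5509.73 km³/s².
Transfer-ellipse semi-major axis a_t = (r₁ + r₂)/2 = (6240 + 43700)/2 = 24970 km.
Circular speed at r₁: v₁ = √(μ/r₁) = √(5509.73/6240) = 0.93966 km/s.
On the transfer ellipse at r₁, vis-viva gives v_p = √[μ(2/r₁ − 1/a_t)] = 1.2431 km/s.
First burn Δv₁ = |v_p − v₁| = 0.3034 km/s.
Circular speed at r₂: v₂ = √(μ/r₂) = 0.3551 km/s.
Transfer-orbit speed at r₂: v_a = √[μ(2/r₂ − 1/a_t)] = 0.1775 km/s.
Second burn Δv₂ = |v₂ − v_a| = 0.1776 km/s.
Δv = Δv₁ + Δv₂ = 0.3034 + 0.1776 = 0.4810 km/s.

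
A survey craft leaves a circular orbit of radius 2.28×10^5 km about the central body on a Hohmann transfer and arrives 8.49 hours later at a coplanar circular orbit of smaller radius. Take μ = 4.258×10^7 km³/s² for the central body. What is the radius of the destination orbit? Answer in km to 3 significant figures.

r₂ = 90300 km

Transfer time t = 8.49 hours = 30564 s, and t = π√(a_t³/μ).
So a_t = (μ t²/π²)^(1/3) = (4.258×10^7 × (30564)² / π²)^(1/3) = 1.5914×10^5 km.
Since a_t = (r₁ + r₂)/2, r₂ = 2a_t − r₁ = 2×1.5914×10^5 − 2.280×10^5 = 90280 km.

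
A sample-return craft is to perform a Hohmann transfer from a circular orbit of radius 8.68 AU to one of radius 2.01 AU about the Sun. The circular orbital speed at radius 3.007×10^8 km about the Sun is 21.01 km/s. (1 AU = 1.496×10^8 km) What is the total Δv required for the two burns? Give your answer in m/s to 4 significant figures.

From the circular-orbit relation v² = μ/r at r = 3.007×10^8 km: μ = v²r = (21.01)² × 3.007×10^8 = 1.32735×10^11 km³/s².
In km: r₁ = 8.68 × 1.496×10^8 = 1.298528×10^9 km; r₂ = 2.01 × 1.496×10^8 = 3.00696×10^8 km.
Semi-major axis of the transfer orbit: a_t = (1.298528×10^9 + 3.00696×10^8)/2 = 7.99612×10^8 km.
At r₁ the circular-orbit speed is v₁ = √(μ/r₁) = 10.11 km/s.
On the transfer ellipse at r₁, vis-viva equation gives v_a = √[μ(2/r₁ − 1/a_t)] = 6.200 km/s.
First burn Δv₁ = |v_a − v₁| = 3.910 km/s.
At r₂, v₂ = √(μ/r₂) = 21.010 km/s.
Transfer-orbit speed at r₂: v_p = √[μ(2/r₂ − 1/a_t)] = 26.774 km/s.
Second burn Δv₂ = |v₂ − v_p| = 5.764 km/s.
Δv = Δv₁ + Δv₂ = 3.910 + 5.764 = 9.674 km/s.

Δv = 9674 m/s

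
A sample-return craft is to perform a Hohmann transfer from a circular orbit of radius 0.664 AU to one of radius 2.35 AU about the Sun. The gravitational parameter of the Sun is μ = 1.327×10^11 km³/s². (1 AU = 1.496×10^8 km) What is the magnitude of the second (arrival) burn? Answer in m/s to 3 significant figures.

Δv₂ = 6530 m/s

In km: r₁ = 0.664 × 1.496×10^8 = 9.93344×10^7 km; r₂ = 2.35 × 1.496×10^8 = 3.5156×10^8 km.
The Hohmann ellipse has a_t = (r₁ + r₂)/2 = 2.254472×10^8 km.
Circular speed at r = 3.5156×10^8 km: v_c = √(μ/r) = 19.428 km/s.
Vis-viva on the transfer ellipse at r = 3.5156×10^8 km gives v_t = √[μ(2/r − 1/a_t)] = 12.896 km/s.
Δv₂ = |v_t − v_c| = |12.896 − 19.428| = 6.532 km/s.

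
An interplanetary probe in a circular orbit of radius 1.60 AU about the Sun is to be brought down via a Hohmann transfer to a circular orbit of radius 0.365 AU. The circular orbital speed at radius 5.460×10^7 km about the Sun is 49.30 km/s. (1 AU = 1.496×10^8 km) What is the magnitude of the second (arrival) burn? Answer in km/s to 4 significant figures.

Δv₂ = 13.61 km/s

From the circular-orbit relation v² = μ/r at r = 5.460×10^7 km: μ = v²r = (49.30)² × 5.460×10^7 = 1.32705×10^11 km³/s².
In km: r₁ = 1.60 × 1.496×10^8 = 2.3936×10^8 km; r₂ = 0.365 × 1.496×10^8 = 5.4604×10^7 km.
The Hohmann ellipse has a_t = (r₁ + r₂)/2 = 1.46982×10^8 km.
Circular speed at r = 5.4604×10^7 km: v_c = √(μ/r) = 49.30 km/s.
Transfer-orbit speed at the same r (vis-viva, a = a_t): v_t = √[μ(2/r − 1/a_t)] = 62.91 km/s.
Δv₂ = |v_t − v_c| = |62.91 − 49.30| = 13.61 km/s.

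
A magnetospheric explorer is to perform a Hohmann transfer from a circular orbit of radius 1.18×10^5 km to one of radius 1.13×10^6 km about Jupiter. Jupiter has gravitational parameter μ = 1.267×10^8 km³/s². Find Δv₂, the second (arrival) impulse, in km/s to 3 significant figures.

Semi-major axis of the transfer orbit: a_t = (1.180×10^5 + 1.130×10^6)/2 = 6.240×10^5 km.
On the circular orbit at r = 1.130×10^6 km, v_c = √(μ/r) = 10.589 km/s.
Vis-viva on the transfer ellipse at r = 1.130×10^6 km gives v_t = √[μ(2/r − 1/a_t)] = 4.6047 km/s.
Δv₂ = |v_t − v_c| = |4.6047 − 10.589| = 5.984 km/s.

Δv₂ = 5.98 km/s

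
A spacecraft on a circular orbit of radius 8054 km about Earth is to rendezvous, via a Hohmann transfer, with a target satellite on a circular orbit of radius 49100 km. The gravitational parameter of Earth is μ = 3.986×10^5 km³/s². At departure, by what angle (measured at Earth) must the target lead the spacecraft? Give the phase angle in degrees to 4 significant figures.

Transfer-ellipse semi-major axis a_t = (r₁ + r₂)/2 = (8054 + 49100)/2 = 28577 km.
The half-period of the transfer ellipse is t = π√(a_t³/μ) = 24038 s.
Target angular speed ω₂ = √(μ/r₂³) = 5.8029×10^-5 rad/s.
Angle swept by the target during transfer: ω₂·t = 1.3949 rad = 79.92°.
The spacecraft traverses 180° on the transfer ellipse, so the target must lead by 180° − 79.92° = 100.1°.

φ = 100.1°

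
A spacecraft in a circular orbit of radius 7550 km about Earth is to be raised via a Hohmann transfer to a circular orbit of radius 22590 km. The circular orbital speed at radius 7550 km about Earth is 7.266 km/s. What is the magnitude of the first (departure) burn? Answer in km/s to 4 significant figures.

Δv₁ = 1.630 km/s

From the circular-orbit relation v² = μ/r at r = 7550 km: μ = v²r = (7.266)² × 7550 = 3.98600×10^5 km³/s².
Semi-major axis of the transfer orbit: a_t = (7550 + 22590)/2 = 15070 km.
On the circular orbit at r = 7550 km, v_c = √(μ/r) = 7.266 km/s.
Vis-viva on the transfer ellipse at r = 7550 km gives v_t = √[μ(2/r − 1/a_t)] = 8.896 km/s.
Δv₁ = |v_t − v_c| = |8.896 − 7.266| = 1.630 km/s.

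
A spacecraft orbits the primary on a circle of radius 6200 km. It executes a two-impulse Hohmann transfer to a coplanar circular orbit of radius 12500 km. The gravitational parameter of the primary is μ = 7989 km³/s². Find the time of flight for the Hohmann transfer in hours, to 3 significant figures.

Transfer-ellipse semi-major axis a_t = (r₁ + r₂)/2 = (6200 + 12500)/2 = 9350 km.
Transfer time t = π√(a_t³/μ) = π√((9350)³ / 7989) = 31780 s.
Converting: 31780 s ÷ 3600 s/hour = 8.83 hours.

t = 8.83 hours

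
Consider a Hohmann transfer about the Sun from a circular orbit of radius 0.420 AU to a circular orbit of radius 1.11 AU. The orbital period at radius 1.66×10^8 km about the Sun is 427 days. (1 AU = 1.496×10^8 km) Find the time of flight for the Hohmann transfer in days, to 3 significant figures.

From Kepler's third law T² = 4π²r³/μ at r = 1.66×10^8 km, T = 427 days = 427 × 86400 s = 3.68928×10^7 s: μ = 4π²r³/T² = 1.32679×10^11 km³/s².
In km: r₁ = 0.420 × 1.496×10^8 = 6.2832×10^7 km; r₂ = 1.11 × 1.496×10^8 = 1.66056×10^8 km.
Semi-major axis of the transfer orbit: a_t = (6.2832×10^7 + 1.66056×10^8)/2 = 1.14444×10^8 km.
By Kepler's third law the transfer-orbit period is T = 2π√(a_t³/μ), so t = T/2 = 1.056×10^7 s.
Converting: 1.056×10^7 s ÷ 86400 s/day = 122 days.

t = 122 days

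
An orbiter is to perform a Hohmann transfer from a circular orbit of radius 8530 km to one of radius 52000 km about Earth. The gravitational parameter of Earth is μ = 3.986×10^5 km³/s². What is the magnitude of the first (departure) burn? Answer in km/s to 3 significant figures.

The Hohmann ellipse has a_t = (r₁ + r₂)/2 = 30265 km.
On the circular orbit at r = 8530 km, v_c = √(μ/r) = 6.836 km/s.
Transfer-orbit speed at the same r (vis-viva, a = a_t): v_t = √[μ(2/r − 1/a_t)] = 8.960 km/s.
Δv₁ = |v_t − v_c| = |8.960 − 6.836| = 2.124 km/s.

Δv₁ = 2.12 km/s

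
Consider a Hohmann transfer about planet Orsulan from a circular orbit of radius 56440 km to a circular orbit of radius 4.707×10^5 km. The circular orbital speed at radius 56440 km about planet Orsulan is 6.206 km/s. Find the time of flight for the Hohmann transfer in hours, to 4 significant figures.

t = 80.09 hours

From the circular-orbit relation v² = μ/r at r = 56440 km: μ = v²r = (6.206)² × 56440 = 2.17375×10^6 km³/s².
Transfer-ellipse semi-major axis a_t = (r₁ + r₂)/2 = (56440 + 4.707×10^5)/2 = 2.6357×10^5 km.
By Kepler's third law the transfer-orbit period is T = 2π√(a_t³/μ), so t = T/2 = 2.8833×10^5 s.
Converting: 2.8833×10^5 s ÷ 3600 s/hour = 80.09 hours.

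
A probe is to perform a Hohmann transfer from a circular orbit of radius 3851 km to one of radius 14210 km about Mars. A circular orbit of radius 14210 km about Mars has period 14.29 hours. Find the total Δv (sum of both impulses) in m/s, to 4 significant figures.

From Kepler's third law T² = 4π²r³/μ at r = 14210 km, T = 14.29 hours = 14.29 × 3600 s = 51444 s: μ = 4π²r³/T² = 42802.8 km³/s².
Semi-major axis of the transfer orbit: a_t = (3851 + 14210)/2 = 9030.5 km.
Circular speed at r₁: v₁ = √(μ/r₁) = √(42802.8/3851) = 3.3339 km/s.
Transfer-orbit speed at r₁ (v² = μ(2/r − 1/a)): v_p = √[μ(2/r₁ − 1/a_t)] = 4.1821 km/s.
First burn Δv₁ = |v_p − v₁| = 0.8482 km/s.
Circular speed at r₂: v₂ = √(μ/r₂) = 1.7356 km/s.
Transfer-orbit speed at r₂: v_a = √[μ(2/r₂ − 1/a_t)] = 1.1334 km/s.
Second burn Δv₂ = |v₂ − v_a| = 0.6022 km/s.
Total Δv = Δv₁ + Δv₂ = 1.450 km/s.

Δv = 1450 m/s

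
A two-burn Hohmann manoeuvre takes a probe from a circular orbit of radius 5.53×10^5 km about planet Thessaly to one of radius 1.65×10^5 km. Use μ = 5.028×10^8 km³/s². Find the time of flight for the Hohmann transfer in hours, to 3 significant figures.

Semi-major axis of the transfer orbit: a_t = (5.530×10^5 + 1.650×10^5)/2 = 3.590×10^5 km.
Half the transfer-orbit period gives t = π√(a_t³/μ) = 30140 s.
Converting: 30140 s ÷ 3600 s/hour = 8.37 hours.

t = 8.37 hours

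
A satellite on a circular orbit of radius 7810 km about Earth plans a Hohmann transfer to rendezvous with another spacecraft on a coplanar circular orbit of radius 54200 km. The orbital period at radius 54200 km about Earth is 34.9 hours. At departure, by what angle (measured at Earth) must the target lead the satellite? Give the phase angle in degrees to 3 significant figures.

φ = 102°

From Kepler's third law T² = 4π²r³/μ at r = 54200 km, T = 34.9 hours = 34.9 × 3600 s = 1.2564×10^5 s: μ = 4π²r³/T² = 3.98200×10^5 km³/s².
Transfer-ellipse semi-major axis a_t = (r₁ + r₂)/2 = (7810 + 54200)/2 = 31005 km.
Transfer time t = π√(a_t³/μ) = 27180 s.
The target's mean motion on its circular orbit is ω₂ = √(μ/r₂³) = 5.0009×10^-5 rad/s.
Angle swept by the target during transfer: ω₂·t = 1.3592 rad = 77.88°.
The satellite traverses 180° on the transfer ellipse, so the target must lead by 180° − 77.88° = 102°.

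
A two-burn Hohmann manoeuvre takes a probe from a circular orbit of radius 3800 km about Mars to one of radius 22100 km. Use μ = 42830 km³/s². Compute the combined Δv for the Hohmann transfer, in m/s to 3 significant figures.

Δv = 1670 m/s

Transfer-ellipse semi-major axis a_t = (r₁ + r₂)/2 = (3800 + 22100)/2 = 12950 km.
At r₁ the circular-orbit speed is v₁ = √(μ/r₁) = 3.357 km/s.
Transfer-orbit speed at r₁ (vis-viva equation): v_p = √[μ(2/r₁ − 1/a_t)] = 4.386 km/s.
First burn Δv₁ = |v_p − v₁| = 1.029 km/s.
Circular speed at r₂: v₂ = √(μ/r₂) = 1.3921 km/s.
Transfer-orbit speed at r₂: v_a = √[μ(2/r₂ − 1/a_t)] = 0.75411 km/s.
Second burn Δv₂ = |v₂ − v_a| = 0.6380 km/s.
Total Δv = Δv₁ + Δv₂ = 1.667 km/s.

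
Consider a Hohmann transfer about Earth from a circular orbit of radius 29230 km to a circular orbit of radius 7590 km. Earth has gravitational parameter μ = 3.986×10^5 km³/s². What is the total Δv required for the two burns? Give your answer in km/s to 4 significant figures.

Δv = 3.206 km/s

The Hohmann ellipse has a_t = (r₁ + r₂)/2 = 18410 km.
Circular speed at r₁: v₁ = √(μ/r₁) = √(3.986×10^5/29230) = 3.6928 km/s.
On the transfer ellipse at r₁, vis-viva gives v_a = √[μ(2/r₁ − 1/a_t)] = 2.3711 km/s.
First burn Δv₁ = |v_a − v₁| = 1.3217 km/s.
Circular speed at r₂: v₂ = √(μ/r₂) = 7.24682 km/s.
Transfer-orbit speed at r₂: v_p = √[μ(2/r₂ − 1/a_t)] = 9.13136 km/s.
Second burn Δv₂ = |v₂ − v_p| = 1.8845 km/s.
Δv = Δv₁ + Δv₂ = 1.3217 + 1.8845 = 3.206 km/s.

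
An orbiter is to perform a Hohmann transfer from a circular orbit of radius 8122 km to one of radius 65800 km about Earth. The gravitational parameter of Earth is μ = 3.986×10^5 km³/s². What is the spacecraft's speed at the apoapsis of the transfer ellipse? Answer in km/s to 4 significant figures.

v = 1.154 km/s

Transfer-ellipse semi-major axis a_t = (r₁ + r₂)/2 = (8122 + 65800)/2 = 36961 km.
The apoapsis of the transfer ellipse is at r = 65800 km.
From the vis-viva equation, v = √[μ(2/r − 1/a_t)] = 1.154 km/s.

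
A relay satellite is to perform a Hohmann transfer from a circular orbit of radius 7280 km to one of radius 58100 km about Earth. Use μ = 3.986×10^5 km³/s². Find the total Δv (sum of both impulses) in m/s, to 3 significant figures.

Transfer-ellipse semi-major axis a_t = (r₁ + r₂)/2 = (7280 + 58100)/2 = 32690 km.
Circular speed at r₁: v₁ = √(μ/r₁) = √(3.986×10^5/7280) = 7.400 km/s.
Transfer-orbit speed at r₁ (v² = μ(2/r − 1/a)): v_p = √[μ(2/r₁ − 1/a_t)] = 9.865 km/s.
First burn Δv₁ = |v_p − v₁| = 2.465 km/s.
At r₂, v₂ = √(μ/r₂) = 2.619 km/s.
Transfer-orbit speed at r₂: v_a = √[μ(2/r₂ − 1/a_t)] = 1.236 km/s.
Second burn Δv₂ = |v₂ − v_a| = 1.383 km/s.
Δv = Δv₁ + Δv₂ = 2.465 + 1.383 = 3.848 km/s.

Δv = 3850 m/s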